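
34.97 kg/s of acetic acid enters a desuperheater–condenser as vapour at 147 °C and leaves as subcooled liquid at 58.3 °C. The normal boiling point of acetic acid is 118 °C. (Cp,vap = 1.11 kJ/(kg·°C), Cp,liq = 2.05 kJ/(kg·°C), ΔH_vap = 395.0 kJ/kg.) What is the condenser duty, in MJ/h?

vapour 147→118 °C: -32.19 kJ/kg
condensation at 118 °C: -395 kJ/kg
liquid 118→58.3 °C: -122.38 kJ/kg
Δh = -32.19 + -395 + -122.38 = -549.58 kJ/kg
Q = ṁ·Δh = 34.97 kg/s × -549.58 kJ/kg = -19219 kJ/s
|Q| = 19219 kW = 69187 MJ/h

Q_c = 69200 MJ/h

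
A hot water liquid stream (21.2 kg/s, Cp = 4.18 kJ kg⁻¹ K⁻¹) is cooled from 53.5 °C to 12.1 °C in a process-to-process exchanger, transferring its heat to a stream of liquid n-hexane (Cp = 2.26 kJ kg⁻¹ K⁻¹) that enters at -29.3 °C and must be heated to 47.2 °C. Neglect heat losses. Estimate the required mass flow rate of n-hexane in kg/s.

Heat released by hot stream: Q = 21.2 × 4.18 × (53.5 − 12.1) = 3668.7 kJ/s
Energy balance on cold side (adiabatic exchanger): Q = ṁ_c·Cp_c·(T_c,out − T_c,in)
ṁ_c = 3668.7 / [2.26 × (47.2 − -29.3)] = 21.22 kg/s

ṁ_c = 21.2 kg/s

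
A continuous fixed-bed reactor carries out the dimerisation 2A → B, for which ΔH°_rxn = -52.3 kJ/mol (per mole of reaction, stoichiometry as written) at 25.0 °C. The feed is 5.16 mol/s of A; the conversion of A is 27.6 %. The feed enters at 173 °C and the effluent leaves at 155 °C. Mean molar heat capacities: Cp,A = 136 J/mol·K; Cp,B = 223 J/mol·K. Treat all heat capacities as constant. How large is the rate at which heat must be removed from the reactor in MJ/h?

Q_out = 196 MJ/h

Extent of reaction ξ = 0.276 × 5.16 / 2 = 0.71208 mol/s
Reaction term: ξ·ΔH°_rxn = 0.71208 × -52.3 = -37.242 kJ/s
Sensible, feed 173→25 °C: -103.86 kJ/s
Outlet flows (mol/s): A 3.7358, B 0.71208
Sensible, products 25→155 °C: 86.693 kJ/s
Q = ΔH = -54.409 kJ/s = -54.409 kW
Heat removed = 195.87 MJ/h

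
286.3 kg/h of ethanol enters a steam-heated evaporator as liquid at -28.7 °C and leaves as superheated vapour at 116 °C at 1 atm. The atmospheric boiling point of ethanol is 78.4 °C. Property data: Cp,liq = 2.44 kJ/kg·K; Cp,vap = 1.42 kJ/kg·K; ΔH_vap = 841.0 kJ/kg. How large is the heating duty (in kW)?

liquid -28.7→78.4 °C: 261.32 kJ/kg
vaporisation at 78.4 °C: 841 kJ/kg
vapour 78.4→116 °C: 53.392 kJ/kg
Δh = 261.32 + 841 + 53.392 = 1155.7 kJ/kg
Q = ṁ·Δh = 286.3 kg/h × 1155.7 kJ/kg = 330880 kJ/h
|Q| = 91.912 kW

Q = 91.9 kW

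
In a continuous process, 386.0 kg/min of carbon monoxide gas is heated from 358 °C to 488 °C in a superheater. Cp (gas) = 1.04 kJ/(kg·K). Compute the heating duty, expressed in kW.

Q = 870 kW

Q = ṁ·Cp·ΔT = 386.0 × 1.04 × (488 − 358) = 52187 kJ/min
Converting: 52187 / 60 s = 869.79 kW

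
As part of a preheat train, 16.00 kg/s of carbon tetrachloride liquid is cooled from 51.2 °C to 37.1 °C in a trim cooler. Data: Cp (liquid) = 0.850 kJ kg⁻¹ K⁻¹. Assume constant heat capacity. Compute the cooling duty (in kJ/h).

Q = ṁ·Cp·ΔT = 16.00 × 0.850 × (37.1 − 51.2) = -191.76 kJ/s
Cooling duty = 690340 kJ/h

Q_c = 690000 kJ/h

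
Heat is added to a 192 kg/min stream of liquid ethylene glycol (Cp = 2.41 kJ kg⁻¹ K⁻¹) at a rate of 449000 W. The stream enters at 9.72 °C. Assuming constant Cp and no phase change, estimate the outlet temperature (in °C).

Q = 449000 W = 26940 kJ/min
ΔT = Q/(ṁ·Cp) = 26940/(192×2.41) = 58.221 K
T_out = 9.72 + 58.221 = 67.941 °C

T_out = 67.9 °C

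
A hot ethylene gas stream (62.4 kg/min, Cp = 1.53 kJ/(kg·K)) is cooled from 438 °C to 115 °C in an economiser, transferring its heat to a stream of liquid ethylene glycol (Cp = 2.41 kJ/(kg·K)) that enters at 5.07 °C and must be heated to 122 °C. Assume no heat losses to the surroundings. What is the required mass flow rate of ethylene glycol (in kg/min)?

ṁ_c = 109 kg/min

Heat released by hot stream: Q = 62.4 × 1.53 × (438 − 115) = 30837 kJ/min
Energy balance on cold side (adiabatic exchanger): Q = ṁ_c·Cp_c·(T_c,out − T_c,in)
ṁ_c = 30837 / [2.41 × (122 − 5.07)] = 109.43 kg/min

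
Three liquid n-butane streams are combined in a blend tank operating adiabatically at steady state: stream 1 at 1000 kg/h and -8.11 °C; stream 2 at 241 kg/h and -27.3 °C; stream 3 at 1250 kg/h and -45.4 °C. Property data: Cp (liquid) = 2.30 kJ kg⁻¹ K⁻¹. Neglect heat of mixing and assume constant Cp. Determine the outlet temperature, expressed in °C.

Adiabatic, steady state ⇒ Σ ṁᵢCp,ᵢ(T_out − Tᵢ) = 0
T_out = Σ ṁᵢCp,ᵢTᵢ / Σ ṁᵢCp,ᵢ
      = -164310 / 5729.3 = -28.679 °C

T_out = -28.7 °C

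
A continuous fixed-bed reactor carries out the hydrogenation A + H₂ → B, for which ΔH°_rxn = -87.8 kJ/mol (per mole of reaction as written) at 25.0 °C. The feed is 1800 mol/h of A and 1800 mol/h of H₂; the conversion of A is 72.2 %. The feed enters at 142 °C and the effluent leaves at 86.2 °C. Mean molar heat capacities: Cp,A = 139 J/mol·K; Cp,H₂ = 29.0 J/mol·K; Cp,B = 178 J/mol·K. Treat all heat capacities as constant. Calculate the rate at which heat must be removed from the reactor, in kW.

Q_out = 36.2 kW

Extent of reaction ξ = 0.722 × 1800 = 1299.6 mol/h
Reaction term: ξ·ΔH°_rxn = 1299.6 × -87.8 = -114100 kJ/h
Sensible, feed 142→25 °C: -35381 kJ/h
Outlet flows (mol/h): A 500.4, H₂ 500.4, B 1299.6
Sensible, products 25→86.2 °C: 19302 kJ/h
Q = ΔH = -130180 kJ/h = -36.162 kW
Heat removed = 36.162 kW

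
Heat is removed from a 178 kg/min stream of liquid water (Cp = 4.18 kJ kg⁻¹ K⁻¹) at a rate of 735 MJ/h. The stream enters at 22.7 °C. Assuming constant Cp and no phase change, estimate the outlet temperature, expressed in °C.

Q = 735 MJ/h = 12250 kJ/min
ΔT = Q/(ṁ·Cp) = 12250/(178×4.18) = 16.464 K
T_out = 22.7 − 16.464 = 6.2358 °C

T_out = 6.24 °C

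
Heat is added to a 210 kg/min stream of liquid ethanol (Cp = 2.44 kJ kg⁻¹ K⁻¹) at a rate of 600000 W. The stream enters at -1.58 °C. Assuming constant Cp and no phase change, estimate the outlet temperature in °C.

T_out = 68.7 °C

Q = 600000 W = 36000 kJ/min
ΔT = Q/(ṁ·Cp) = 36000/(210×2.44) = 70.258 K
T_out = -1.58 + 70.258 = 68.678 °C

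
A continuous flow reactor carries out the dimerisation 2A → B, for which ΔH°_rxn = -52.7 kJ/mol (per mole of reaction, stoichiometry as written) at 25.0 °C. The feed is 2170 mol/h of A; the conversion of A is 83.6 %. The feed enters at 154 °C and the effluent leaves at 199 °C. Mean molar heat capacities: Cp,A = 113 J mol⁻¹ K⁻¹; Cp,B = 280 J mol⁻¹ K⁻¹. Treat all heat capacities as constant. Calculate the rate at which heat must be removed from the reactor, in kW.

Q_out = 7.85 kW

Extent of reaction ξ = 0.836 × 2170 / 2 = 907.06 mol/h
Reaction term: ξ·ΔH°_rxn = 907.06 × -52.7 = -47802 kJ/h
Sensible, feed 154→25 °C: -31632 kJ/h
Outlet flows (mol/h): A 355.88, B 907.06
Sensible, products 25→199 °C: 51189 kJ/h
Q = ΔH = -28245 kJ/h = -7.8458 kW
Heat removed = 7.8458 kW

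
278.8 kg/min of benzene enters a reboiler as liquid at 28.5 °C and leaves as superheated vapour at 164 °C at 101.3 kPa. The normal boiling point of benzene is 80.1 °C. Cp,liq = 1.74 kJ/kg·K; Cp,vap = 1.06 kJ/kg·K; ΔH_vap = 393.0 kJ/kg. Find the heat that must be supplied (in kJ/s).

Q = 2660 kJ/s

liquid 28.5→80.1 °C: 89.784 kJ/kg
vaporisation at 80.1 °C: 393 kJ/kg
vapour 80.1→164 °C: 88.934 kJ/kg
Δh = 89.784 + 393 + 88.934 = 571.72 kJ/kg
Q = ṁ·Δh = 278.8 kg/min × 571.72 kJ/kg = 159390 kJ/min
|Q| = 2656.6 kW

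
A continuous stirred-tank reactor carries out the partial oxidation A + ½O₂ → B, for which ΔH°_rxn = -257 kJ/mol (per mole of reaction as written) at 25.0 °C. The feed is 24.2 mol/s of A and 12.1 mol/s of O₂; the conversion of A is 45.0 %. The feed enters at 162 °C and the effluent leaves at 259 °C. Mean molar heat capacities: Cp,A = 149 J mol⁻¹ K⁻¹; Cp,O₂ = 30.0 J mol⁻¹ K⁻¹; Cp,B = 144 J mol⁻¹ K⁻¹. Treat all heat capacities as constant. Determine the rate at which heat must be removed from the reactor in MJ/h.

Q_out = 8870 MJ/h

Extent of reaction ξ = 0.450 × 24.2 = 10.89 mol/s
Reaction term: ξ·ΔH°_rxn = 10.89 × -257 = -2798.7 kJ/s
Sensible, feed 162→25 °C: -543.73 kJ/s
Outlet flows (mol/s): A 13.31, O₂ 6.655, B 10.89
Sensible, products 25→259 °C: 877.73 kJ/s
Q = ΔH = -2464.7 kJ/s = -2464.7 kW
Heat removed = 8873 MJ/h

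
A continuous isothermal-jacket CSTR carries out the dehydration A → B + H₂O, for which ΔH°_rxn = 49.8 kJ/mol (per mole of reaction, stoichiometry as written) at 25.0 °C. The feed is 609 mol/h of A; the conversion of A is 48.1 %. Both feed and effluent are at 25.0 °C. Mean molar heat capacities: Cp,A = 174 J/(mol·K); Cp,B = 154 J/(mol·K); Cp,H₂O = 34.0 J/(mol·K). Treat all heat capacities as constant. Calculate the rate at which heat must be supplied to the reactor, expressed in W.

Q_in = 4050 W

Extent of reaction ξ = 0.481 × 609 = 292.93 mol/h
Reaction term: ξ·ΔH°_rxn = 292.93 × 49.8 = 14588 kJ/h
Q = ΔH = 14588 kJ/h = 4.0522 kW
Heat supplied = 4052.2 W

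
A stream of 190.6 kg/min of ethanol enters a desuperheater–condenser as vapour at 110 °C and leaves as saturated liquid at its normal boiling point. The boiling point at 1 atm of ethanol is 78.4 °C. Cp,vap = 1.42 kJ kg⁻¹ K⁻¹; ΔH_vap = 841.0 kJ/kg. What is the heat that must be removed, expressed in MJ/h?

vapour 110→78.4 °C: -44.872 kJ/kg
condensation at 78.4 °C: -841 kJ/kg
Δh = -44.872 + -841 = -885.87 kJ/kg
Q = ṁ·Δh = 190.6 kg/min × -885.87 kJ/kg = -168850 kJ/min
|Q| = 2814.1 kW = 10131 MJ/h

Q_c = 10100 MJ/h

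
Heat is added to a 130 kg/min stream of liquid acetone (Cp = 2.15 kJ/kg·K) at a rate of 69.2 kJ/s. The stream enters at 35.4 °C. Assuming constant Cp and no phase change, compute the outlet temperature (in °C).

T_out = 50.3 °C

Q = 69.2 kJ/s = 4152 kJ/min
ΔT = Q/(ṁ·Cp) = 4152/(130×2.15) = 14.855 K
T_out = 35.4 + 14.855 = 50.255 °C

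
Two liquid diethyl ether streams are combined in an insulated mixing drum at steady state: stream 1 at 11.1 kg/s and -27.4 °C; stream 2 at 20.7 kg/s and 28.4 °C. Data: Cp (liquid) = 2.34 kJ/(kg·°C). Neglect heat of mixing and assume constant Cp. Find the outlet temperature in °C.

No heat crosses the boundary, so H_out = H_in.
Σ ṁᵢCp,ᵢTᵢ = 11.1×2.34×-27.4 + 20.7×2.34×28.4 = 663.95
Σ ṁᵢCp,ᵢ = 11.1×2.34 + 20.7×2.34 = 74.412
T_out = 663.95 / 74.412 = 8.9226 °C

T_out = 8.92 °C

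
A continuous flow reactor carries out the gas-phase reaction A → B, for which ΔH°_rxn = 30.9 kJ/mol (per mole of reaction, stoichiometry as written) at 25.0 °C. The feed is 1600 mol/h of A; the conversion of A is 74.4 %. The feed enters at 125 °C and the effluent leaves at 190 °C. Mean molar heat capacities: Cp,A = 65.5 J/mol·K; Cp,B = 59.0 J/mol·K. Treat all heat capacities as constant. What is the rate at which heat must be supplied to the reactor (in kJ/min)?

Extent of reaction ξ = 0.744 × 1600 = 1190.4 mol/h
Reaction term: ξ·ΔH°_rxn = 1190.4 × 30.9 = 36783 kJ/h
Sensible, feed 125→25 °C: -10480 kJ/h
Outlet flows (mol/h): A 409.6, B 1190.4
Sensible, products 25→190 °C: 16015 kJ/h
Q = ΔH = 42319 kJ/h = 11.755 kW
Heat supplied = 705.31 kJ/min

Q_in = 705 kJ/min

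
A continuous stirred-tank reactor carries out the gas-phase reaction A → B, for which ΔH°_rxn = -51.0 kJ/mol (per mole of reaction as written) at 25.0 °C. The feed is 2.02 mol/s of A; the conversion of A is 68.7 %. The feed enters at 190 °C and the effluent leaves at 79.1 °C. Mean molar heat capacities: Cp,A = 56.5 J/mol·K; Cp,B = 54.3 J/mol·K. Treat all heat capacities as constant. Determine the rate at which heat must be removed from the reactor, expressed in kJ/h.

Extent of reaction ξ = 0.687 × 2.02 = 1.3877 mol/s
Reaction term: ξ·ΔH°_rxn = 1.3877 × -51.0 = -70.775 kJ/s
Sensible, feed 190→25 °C: -18.831 kJ/s
Outlet flows (mol/s): A 0.63226, B 1.3877
Sensible, products 25→79.1 °C: 6.0093 kJ/s
Q = ΔH = -83.597 kJ/s = -83.597 kW
Heat removed = 300950 kJ/h

Q_out = 301000 kJ/h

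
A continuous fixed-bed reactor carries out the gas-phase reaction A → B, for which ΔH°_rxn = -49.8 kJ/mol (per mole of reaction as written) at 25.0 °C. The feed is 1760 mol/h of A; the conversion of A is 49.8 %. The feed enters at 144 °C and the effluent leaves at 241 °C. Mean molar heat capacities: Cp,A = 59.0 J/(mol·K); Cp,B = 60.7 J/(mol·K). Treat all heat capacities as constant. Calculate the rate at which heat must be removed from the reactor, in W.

Q_out = 9240 W

Extent of reaction ξ = 0.498 × 1760 = 876.48 mol/h
Reaction term: ξ·ΔH°_rxn = 876.48 × -49.8 = -43649 kJ/h
Sensible, feed 144→25 °C: -12357 kJ/h
Outlet flows (mol/h): A 883.52, B 876.48
Sensible, products 25→241 °C: 22751 kJ/h
Q = ΔH = -33254 kJ/h = -9.2373 kW
Heat removed = 9237.3 W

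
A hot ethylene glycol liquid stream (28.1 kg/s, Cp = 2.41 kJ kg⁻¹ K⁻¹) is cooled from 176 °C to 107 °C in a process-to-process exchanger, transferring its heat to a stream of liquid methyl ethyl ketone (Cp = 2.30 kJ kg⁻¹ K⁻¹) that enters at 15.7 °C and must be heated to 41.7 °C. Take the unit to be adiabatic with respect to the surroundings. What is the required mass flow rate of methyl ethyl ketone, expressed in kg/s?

ṁ_c = 78.1 kg/s

Heat released by hot stream: Q = 28.1 × 2.41 × (176 − 107) = 4672.7 kJ/s
Energy balance on cold side (adiabatic exchanger): Q = ṁ_c·Cp_c·(T_c,out − T_c,in)
ṁ_c = 4672.7 / [2.30 × (41.7 − 15.7)] = 78.14 kg/s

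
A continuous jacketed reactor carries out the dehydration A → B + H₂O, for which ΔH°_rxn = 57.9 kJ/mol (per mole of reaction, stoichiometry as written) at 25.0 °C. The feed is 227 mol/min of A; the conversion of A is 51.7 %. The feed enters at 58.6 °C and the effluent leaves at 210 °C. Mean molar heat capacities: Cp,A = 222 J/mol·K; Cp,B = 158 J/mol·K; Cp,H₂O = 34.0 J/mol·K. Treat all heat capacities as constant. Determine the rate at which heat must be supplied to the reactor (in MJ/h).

Extent of reaction ξ = 0.517 × 227 = 117.36 mol/min
Reaction term: ξ·ΔH°_rxn = 117.36 × 57.9 = 6795.1 kJ/min
Sensible, feed 58.6→25 °C: -1693.2 kJ/min
Outlet flows (mol/min): A 109.64, B 117.36, H₂O 117.36
Sensible, products 25→210 °C: 8671.5 kJ/min
Q = ΔH = 13773 kJ/min = 229.56 kW
Heat supplied = 826.4 MJ/h

Q_in = 826 MJ/h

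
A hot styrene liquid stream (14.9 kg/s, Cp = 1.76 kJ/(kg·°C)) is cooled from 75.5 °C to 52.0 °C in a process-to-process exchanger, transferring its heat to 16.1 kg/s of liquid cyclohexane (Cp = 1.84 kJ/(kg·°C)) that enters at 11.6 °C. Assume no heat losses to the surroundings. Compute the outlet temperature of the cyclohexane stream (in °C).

Heat released by hot stream: Q = 14.9 × 1.76 × (75.5 − 52.0) = 616.26 kJ/s
Energy balance on cold side (adiabatic exchanger): Q = ṁ_c·Cp_c·(T_c,out − T_c,in)
T_c,out = 11.6 + 616.26/(16.1 × 1.84) = 32.403 °C

T_c,out = 32.4 °C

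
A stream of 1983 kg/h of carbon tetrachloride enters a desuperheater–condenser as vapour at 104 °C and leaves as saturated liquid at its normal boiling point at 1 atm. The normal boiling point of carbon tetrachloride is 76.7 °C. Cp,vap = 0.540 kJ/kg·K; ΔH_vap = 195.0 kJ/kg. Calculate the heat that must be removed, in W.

Q_c = 116000 W

vapour 104→76.7 °C: -14.742 kJ/kg
condensation at 76.7 °C: -195 kJ/kg
Δh = -14.742 + -195 = -209.74 kJ/kg
Q = ṁ·Δh = 1983 kg/h × -209.74 kJ/kg = -415920 kJ/h
|Q| = 115.53 kW = 115530 W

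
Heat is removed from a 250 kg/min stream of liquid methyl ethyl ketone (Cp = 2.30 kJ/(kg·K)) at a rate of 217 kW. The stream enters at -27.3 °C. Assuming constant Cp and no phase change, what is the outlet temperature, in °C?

Q = 217 kW = 13020 kJ/min
ΔT = Q/(ṁ·Cp) = 13020/(250×2.30) = 22.643 K
T_out = -27.3 − 22.643 = -49.943 °C

T_out = -49.9 °C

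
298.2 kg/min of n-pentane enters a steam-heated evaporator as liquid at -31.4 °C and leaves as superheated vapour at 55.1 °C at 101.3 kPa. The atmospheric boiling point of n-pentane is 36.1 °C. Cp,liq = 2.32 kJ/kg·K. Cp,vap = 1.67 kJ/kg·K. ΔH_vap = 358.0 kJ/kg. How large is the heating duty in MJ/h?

Q = 9770 MJ/h

liquid -31.4→36.1 °C: 156.6 kJ/kg
vaporisation at 36.1 °C: 358 kJ/kg
vapour 36.1→55.1 °C: 31.73 kJ/kg
Δh = 156.6 + 358 + 31.73 = 546.33 kJ/kg
Q = ṁ·Δh = 298.2 kg/min × 546.33 kJ/kg = 162920 kJ/min
|Q| = 2715.3 kW = 9774.9 MJ/h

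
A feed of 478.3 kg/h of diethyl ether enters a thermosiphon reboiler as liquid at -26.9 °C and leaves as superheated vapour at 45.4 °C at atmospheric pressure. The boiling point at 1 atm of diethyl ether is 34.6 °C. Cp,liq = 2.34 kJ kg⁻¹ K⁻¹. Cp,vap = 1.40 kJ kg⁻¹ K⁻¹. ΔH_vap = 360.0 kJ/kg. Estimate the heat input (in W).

Q = 69000 W

liquid -26.9→34.6 °C: 143.91 kJ/kg
vaporisation at 34.6 °C: 360 kJ/kg
vapour 34.6→45.4 °C: 15.12 kJ/kg
Δh = 143.91 + 360 + 15.12 = 519.03 kJ/kg
Q = ṁ·Δh = 478.3 kg/h × 519.03 kJ/kg = 248250 kJ/h
|Q| = 68.959 kW = 68959 W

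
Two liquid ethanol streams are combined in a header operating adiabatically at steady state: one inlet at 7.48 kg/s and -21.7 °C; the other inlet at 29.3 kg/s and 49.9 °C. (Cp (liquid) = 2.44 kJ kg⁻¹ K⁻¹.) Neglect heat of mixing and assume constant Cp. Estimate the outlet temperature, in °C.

Adiabatic, steady state ⇒ Σ ṁᵢCp,ᵢ(T_out − Tᵢ) = 0
T_out = Σ ṁᵢCp,ᵢTᵢ / Σ ṁᵢCp,ᵢ
      = 3171.4 / 89.743 = 35.339 °C

T_out = 35.3 °C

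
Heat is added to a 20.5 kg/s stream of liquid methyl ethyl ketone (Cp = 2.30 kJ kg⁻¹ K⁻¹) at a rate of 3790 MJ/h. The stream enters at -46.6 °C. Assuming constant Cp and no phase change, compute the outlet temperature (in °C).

Q = 3790 MJ/h = 1052.8 kJ/s
ΔT = Q/(ṁ·Cp) = 1052.8/(20.5×2.30) = 22.328 K
T_out = -46.6 + 22.328 = -24.272 °C

T_out = -24.3 °C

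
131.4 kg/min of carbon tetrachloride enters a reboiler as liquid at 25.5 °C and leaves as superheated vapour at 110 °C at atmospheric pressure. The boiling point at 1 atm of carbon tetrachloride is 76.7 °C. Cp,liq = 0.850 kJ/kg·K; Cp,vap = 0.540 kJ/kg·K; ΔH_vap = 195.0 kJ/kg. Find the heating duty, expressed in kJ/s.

liquid 25.5→76.7 °C: 43.52 kJ/kg
vaporisation at 76.7 °C: 195 kJ/kg
vapour 76.7→110 °C: 17.982 kJ/kg
Δh = 43.52 + 195 + 17.982 = 256.5 kJ/kg
Q = ṁ·Δh = 131.4 kg/min × 256.5 kJ/kg = 33704 kJ/min
|Q| = 561.74 kW

Q = 562 kJ/s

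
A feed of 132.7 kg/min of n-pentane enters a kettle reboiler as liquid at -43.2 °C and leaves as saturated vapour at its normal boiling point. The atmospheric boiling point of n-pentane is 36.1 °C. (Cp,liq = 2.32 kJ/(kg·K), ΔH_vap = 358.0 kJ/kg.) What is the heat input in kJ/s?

liquid -43.2→36.1 °C: 183.98 kJ/kg
vaporisation at 36.1 °C: 358 kJ/kg
Δh = 183.98 + 358 = 541.98 kJ/kg
Q = ṁ·Δh = 132.7 kg/min × 541.98 kJ/kg = 71920 kJ/min
|Q| = 1198.7 kW

Q = 1200 kJ/s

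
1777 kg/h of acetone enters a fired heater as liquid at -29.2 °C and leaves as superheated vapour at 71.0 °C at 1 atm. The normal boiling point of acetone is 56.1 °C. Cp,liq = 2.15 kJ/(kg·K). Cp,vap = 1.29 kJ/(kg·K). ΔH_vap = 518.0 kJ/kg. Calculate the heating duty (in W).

Q = 356000 W

liquid -29.2→56.1 °C: 183.39 kJ/kg
vaporisation at 56.1 °C: 518 kJ/kg
vapour 56.1→71.0 °C: 19.221 kJ/kg
Δh = 183.39 + 518 + 19.221 = 720.62 kJ/kg
Q = ṁ·Δh = 1777 kg/h × 720.62 kJ/kg = 1.2805e+06 kJ/h
|Q| = 355.7 kW = 355700 W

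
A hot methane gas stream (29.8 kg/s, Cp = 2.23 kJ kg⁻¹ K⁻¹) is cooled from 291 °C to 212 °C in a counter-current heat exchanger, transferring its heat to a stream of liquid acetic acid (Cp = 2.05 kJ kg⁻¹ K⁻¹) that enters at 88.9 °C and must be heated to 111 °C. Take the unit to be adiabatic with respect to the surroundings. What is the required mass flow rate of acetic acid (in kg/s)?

Heat released by hot stream: Q = 29.8 × 2.23 × (291 − 212) = 5249.9 kJ/s
Energy balance on cold side (adiabatic exchanger): Q = ṁ_c·Cp_c·(T_c,out − T_c,in)
ṁ_c = 5249.9 / [2.05 × (111 − 88.9)] = 115.88 kg/s

ṁ_c = 116 kg/s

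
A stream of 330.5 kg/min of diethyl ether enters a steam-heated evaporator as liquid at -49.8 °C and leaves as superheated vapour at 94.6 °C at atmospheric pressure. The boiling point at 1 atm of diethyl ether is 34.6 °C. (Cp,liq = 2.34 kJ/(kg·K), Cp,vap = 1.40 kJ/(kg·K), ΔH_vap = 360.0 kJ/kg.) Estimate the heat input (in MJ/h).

liquid -49.8→34.6 °C: 197.5 kJ/kg
vaporisation at 34.6 °C: 360 kJ/kg
vapour 34.6→94.6 °C: 84 kJ/kg
Δh = 197.5 + 360 + 84 = 641.5 kJ/kg
Q = ṁ·Δh = 330.5 kg/min × 641.5 kJ/kg = 212010 kJ/min
|Q| = 3533.6 kW = 12721 MJ/h

Q = 12700 MJ/h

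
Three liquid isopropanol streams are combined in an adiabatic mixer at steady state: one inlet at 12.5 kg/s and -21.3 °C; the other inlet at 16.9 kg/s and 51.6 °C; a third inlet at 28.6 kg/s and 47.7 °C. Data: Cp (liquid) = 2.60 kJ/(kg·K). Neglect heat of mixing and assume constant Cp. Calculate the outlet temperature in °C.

T_out = 34.0 °C

Adiabatic, steady state ⇒ Σ ṁᵢCp,ᵢ(T_out − Tᵢ) = 0
Σ ṁᵢCp,ᵢTᵢ = 12.5×2.60×-21.3 + 16.9×2.60×51.6 + 28.6×2.60×47.7 = 5122
Σ ṁᵢCp,ᵢ = 12.5×2.60 + 16.9×2.60 + 28.6×2.60 = 150.8
T_out = 5122 / 150.8 = 33.966 °C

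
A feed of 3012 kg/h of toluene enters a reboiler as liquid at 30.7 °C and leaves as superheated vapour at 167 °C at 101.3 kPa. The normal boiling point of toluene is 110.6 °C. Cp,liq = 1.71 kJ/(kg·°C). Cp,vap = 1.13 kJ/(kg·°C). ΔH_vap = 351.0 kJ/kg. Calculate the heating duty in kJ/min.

liquid 30.7→110.6 °C: 136.63 kJ/kg
vaporisation at 110.6 °C: 351 kJ/kg
vapour 110.6→167 °C: 63.732 kJ/kg
Δh = 136.63 + 351 + 63.732 = 551.36 kJ/kg
Q = ṁ·Δh = 3012 kg/h × 551.36 kJ/kg = 1.6607e+06 kJ/h
|Q| = 461.31 kW = 27678 kJ/min

Q = 27700 kJ/min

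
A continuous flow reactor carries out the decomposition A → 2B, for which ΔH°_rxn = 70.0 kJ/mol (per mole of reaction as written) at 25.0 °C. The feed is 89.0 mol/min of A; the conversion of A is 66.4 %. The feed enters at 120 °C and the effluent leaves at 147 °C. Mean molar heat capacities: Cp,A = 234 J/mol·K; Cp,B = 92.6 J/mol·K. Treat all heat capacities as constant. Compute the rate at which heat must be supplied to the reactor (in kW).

Q_in = 72.5 kW

Extent of reaction ξ = 0.664 × 89.0 = 59.096 mol/min
Reaction term: ξ·ΔH°_rxn = 59.096 × 70.0 = 4136.7 kJ/min
Sensible, feed 120→25 °C: -1978.5 kJ/min
Outlet flows (mol/min): A 29.904, B 118.19
Sensible, products 25→147 °C: 2188.9 kJ/min
Q = ΔH = 4347.2 kJ/min = 72.453 kW
Heat supplied = 72.453 kW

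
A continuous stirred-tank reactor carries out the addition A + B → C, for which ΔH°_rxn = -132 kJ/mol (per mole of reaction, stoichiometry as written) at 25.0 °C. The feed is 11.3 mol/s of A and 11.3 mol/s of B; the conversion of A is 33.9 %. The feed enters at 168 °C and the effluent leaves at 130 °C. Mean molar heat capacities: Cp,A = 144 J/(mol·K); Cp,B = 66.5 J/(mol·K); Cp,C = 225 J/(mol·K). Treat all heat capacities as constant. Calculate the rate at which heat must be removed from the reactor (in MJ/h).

Extent of reaction ξ = 0.339 × 11.3 = 3.8307 mol/s
Reaction term: ξ·ΔH°_rxn = 3.8307 × -132 = -505.65 kJ/s
Sensible, feed 168→25 °C: -340.15 kJ/s
Outlet flows (mol/s): A 7.4693, B 7.4693, C 3.8307
Sensible, products 25→130 °C: 255.59 kJ/s
Q = ΔH = -590.21 kJ/s = -590.21 kW
Heat removed = 2124.8 MJ/h

Q_out = 2120 MJ/h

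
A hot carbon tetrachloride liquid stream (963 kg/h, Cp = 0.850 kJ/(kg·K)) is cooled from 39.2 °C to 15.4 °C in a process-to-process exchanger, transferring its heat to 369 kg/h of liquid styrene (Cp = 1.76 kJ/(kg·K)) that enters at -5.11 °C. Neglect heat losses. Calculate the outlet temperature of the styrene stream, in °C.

T_c,out = 24.9 °C

Heat released by hot stream: Q = 963 × 0.850 × (39.2 − 15.4) = 19481 kJ/h
Energy balance on cold side (adiabatic exchanger): Q = ṁ_c·Cp_c·(T_c,out − T_c,in)
T_c,out = -5.11 + 19481/(369 × 1.76) = 24.887 °C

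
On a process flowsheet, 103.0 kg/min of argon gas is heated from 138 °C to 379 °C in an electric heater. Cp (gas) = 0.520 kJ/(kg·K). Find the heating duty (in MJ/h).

Q = 774 MJ/h

Q = ṁ·Cp·ΔT = 103.0 × 0.520 × (379 − 138) = 12908 kJ/min
Converting: 12908 / 60 s = 215.13 kW
Heating duty = 774.48 MJ/h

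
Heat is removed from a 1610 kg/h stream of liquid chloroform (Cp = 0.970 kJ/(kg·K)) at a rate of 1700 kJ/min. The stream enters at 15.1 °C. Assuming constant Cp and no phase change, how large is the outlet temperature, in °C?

T_out = -50.2 °C

Q = 1700 kJ/min = 102000 kJ/h
ΔT = Q/(ṁ·Cp) = 102000/(1610×0.970) = 65.313 K
T_out = 15.1 − 65.313 = -50.213 °C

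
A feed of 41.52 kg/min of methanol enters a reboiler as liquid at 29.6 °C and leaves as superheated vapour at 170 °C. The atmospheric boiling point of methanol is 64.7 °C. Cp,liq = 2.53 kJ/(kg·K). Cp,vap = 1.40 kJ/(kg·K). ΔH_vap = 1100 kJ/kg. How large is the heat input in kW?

liquid 29.6→64.7 °C: 88.803 kJ/kg
vaporisation at 64.7 °C: 1100 kJ/kg
vapour 64.7→170 °C: 147.42 kJ/kg
Δh = 88.803 + 1100 + 147.42 = 1336.2 kJ/kg
Q = ṁ·Δh = 41.52 kg/min × 1336.2 kJ/kg = 55480 kJ/min
|Q| = 924.67 kW

Q = 925 kW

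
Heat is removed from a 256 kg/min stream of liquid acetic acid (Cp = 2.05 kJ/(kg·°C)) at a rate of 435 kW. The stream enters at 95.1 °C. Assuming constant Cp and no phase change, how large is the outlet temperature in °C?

T_out = 45.4 °C

Q = 435 kW = 26100 kJ/min
ΔT = Q/(ṁ·Cp) = 26100/(256×2.05) = 49.733 K
T_out = 95.1 − 49.733 = 45.367 °C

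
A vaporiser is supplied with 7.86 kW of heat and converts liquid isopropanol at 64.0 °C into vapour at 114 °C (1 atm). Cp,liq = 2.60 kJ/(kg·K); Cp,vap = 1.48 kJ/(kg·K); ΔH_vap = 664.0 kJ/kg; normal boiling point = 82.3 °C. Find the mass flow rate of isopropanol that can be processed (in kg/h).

Δh = 2.60×(82.3−64.0) + 664.0 + 1.48×(114−82.3) = 758.5 kJ/kg
Q = 7.86 kW = 7.86 kJ/s = 28296 kJ/h
ṁ = Q/Δh = 28296 / 758.5 = 37.305 kg/h

ṁ = 37.3 kg/h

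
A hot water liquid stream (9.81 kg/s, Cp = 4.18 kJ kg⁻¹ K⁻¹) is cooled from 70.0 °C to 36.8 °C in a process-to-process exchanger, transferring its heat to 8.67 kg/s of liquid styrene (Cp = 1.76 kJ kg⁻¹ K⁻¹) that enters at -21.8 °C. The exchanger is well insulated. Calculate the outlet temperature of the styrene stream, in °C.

Heat released by hot stream: Q = 9.81 × 4.18 × (70.0 − 36.8) = 1361.4 kJ/s
Energy balance on cold side (adiabatic exchanger): Q = ṁ_c·Cp_c·(T_c,out − T_c,in)
T_c,out = -21.8 + 1361.4/(8.67 × 1.76) = 67.418 °C

T_c,out = 67.4 °C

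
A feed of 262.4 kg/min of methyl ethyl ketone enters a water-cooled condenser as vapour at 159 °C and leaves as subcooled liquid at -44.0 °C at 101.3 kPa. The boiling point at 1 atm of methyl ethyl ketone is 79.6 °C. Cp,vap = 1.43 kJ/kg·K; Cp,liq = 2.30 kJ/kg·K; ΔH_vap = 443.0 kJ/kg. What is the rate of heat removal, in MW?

vapour 159→79.6 °C: -113.54 kJ/kg
condensation at 79.6 °C: -443 kJ/kg
liquid 79.6→-44.0 °C: -284.28 kJ/kg
Δh = -113.54 + -443 + -284.28 = -840.82 kJ/kg
Q = ṁ·Δh = 262.4 kg/min × -840.82 kJ/kg = -220630 kJ/min
|Q| = 3677.2 kW = 3.6772 MW

Q_c = 3.68 MW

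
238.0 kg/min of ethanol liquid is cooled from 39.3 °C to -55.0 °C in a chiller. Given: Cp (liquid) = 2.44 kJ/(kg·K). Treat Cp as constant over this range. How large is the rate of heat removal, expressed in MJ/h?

Q_c = 3290 MJ/h

Q = ṁ·Cp·ΔT = 238.0 × 2.44 × (-55.0 − 39.3) = -54762 kJ/min
Converting: 54762 / 60 s = 912.7 kW
Cooling duty = 3285.7 MJ/h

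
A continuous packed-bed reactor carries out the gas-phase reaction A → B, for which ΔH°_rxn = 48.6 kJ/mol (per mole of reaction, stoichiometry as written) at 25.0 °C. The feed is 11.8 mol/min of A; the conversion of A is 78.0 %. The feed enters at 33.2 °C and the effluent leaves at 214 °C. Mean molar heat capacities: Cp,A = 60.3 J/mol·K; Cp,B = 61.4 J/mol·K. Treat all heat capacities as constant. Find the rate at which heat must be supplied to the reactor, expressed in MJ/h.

Extent of reaction ξ = 0.780 × 11.8 = 9.204 mol/min
Reaction term: ξ·ΔH°_rxn = 9.204 × 48.6 = 447.31 kJ/min
Sensible, feed 33.2→25 °C: -5.8346 kJ/min
Outlet flows (mol/min): A 2.596, B 9.204
Sensible, products 25→214 °C: 136.39 kJ/min
Q = ΔH = 577.87 kJ/min = 9.6312 kW
Heat supplied = 34.672 MJ/h

Q_in = 34.7 MJ/h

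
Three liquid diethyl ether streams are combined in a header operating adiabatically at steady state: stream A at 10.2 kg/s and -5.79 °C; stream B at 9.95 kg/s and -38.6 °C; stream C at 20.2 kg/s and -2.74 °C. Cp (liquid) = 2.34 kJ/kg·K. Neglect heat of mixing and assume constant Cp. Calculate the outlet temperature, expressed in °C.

T_out = -12.4 °C

Adiabatic, steady state ⇒ Σ ṁᵢCp,ᵢ(T_out − Tᵢ) = 0
T_out = Σ ṁᵢCp,ᵢTᵢ / Σ ṁᵢCp,ᵢ
      = -1166.4 / 94.419 = -12.354 °C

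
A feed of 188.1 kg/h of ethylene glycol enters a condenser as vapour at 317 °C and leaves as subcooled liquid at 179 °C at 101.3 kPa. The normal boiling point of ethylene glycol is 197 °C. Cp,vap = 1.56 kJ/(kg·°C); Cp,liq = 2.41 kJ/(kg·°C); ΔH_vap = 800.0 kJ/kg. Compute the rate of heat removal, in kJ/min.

vapour 317→197 °C: -187.2 kJ/kg
condensation at 197 °C: -800 kJ/kg
liquid 197→179 °C: -43.38 kJ/kg
Δh = -187.2 + -800 + -43.38 = -1030.6 kJ/kg
Q = ṁ·Δh = 188.1 kg/h × -1030.6 kJ/kg = -193850 kJ/h
|Q| = 53.848 kW = 3230.9 kJ/min

Q_c = 3230 kJ/min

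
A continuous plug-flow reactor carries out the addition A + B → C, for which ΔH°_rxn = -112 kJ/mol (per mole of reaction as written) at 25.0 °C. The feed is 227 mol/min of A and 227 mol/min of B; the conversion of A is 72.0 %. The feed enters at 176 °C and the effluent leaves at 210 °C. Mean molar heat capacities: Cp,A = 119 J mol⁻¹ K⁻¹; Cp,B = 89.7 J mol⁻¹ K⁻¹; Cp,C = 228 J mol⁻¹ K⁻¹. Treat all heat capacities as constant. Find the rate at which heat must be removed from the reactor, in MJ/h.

Extent of reaction ξ = 0.720 × 227 = 163.44 mol/min
Reaction term: ξ·ΔH°_rxn = 163.44 × -112 = -18305 kJ/min
Sensible, feed 176→25 °C: -7153.6 kJ/min
Outlet flows (mol/min): A 63.56, B 63.56, C 163.44
Sensible, products 25→210 °C: 9347.9 kJ/min
Q = ΔH = -16111 kJ/min = -268.52 kW
Heat removed = 966.66 MJ/h

Q_out = 967 MJ/h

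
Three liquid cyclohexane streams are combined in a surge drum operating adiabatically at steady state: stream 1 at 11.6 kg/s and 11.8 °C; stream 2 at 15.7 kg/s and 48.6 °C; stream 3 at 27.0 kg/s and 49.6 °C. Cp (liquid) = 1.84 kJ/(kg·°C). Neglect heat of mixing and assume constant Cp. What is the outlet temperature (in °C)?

Energy balance with Q = 0: Σ ṁᵢCp,ᵢ(T_out − Tᵢ) = 0
Σ ṁᵢCp,ᵢTᵢ = 11.6×1.84×11.8 + 15.7×1.84×48.6 + 27.0×1.84×49.6 = 4119.9
Σ ṁᵢCp,ᵢ = 11.6×1.84 + 15.7×1.84 + 27.0×1.84 = 99.912
T_out = 4119.9 / 99.912 = 41.236 °C

T_out = 41.2 °C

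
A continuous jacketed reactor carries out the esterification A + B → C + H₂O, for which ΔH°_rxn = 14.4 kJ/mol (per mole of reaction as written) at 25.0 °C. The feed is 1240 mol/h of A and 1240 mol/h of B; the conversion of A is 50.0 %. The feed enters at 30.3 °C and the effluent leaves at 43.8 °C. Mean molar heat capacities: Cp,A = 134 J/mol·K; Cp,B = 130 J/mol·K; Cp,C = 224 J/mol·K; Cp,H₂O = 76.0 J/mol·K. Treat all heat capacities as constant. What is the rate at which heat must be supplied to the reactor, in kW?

Q_in = 3.82 kW

Extent of reaction ξ = 0.500 × 1240 = 620 mol/h
Reaction term: ξ·ΔH°_rxn = 620 × 14.4 = 8928 kJ/h
Sensible, feed 30.3→25 °C: -1735 kJ/h
Outlet flows (mol/h): A 620, B 620, C 620, H₂O 620
Sensible, products 25→43.8 °C: 6574 kJ/h
Q = ΔH = 13767 kJ/h = 3.8242 kW
Heat supplied = 3.8242 kW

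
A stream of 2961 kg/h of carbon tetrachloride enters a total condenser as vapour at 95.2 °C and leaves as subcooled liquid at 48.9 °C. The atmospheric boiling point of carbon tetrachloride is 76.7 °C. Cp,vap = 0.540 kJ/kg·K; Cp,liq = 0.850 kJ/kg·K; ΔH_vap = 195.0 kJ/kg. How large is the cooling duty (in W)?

vapour 95.2→76.7 °C: -9.99 kJ/kg
condensation at 76.7 °C: -195 kJ/kg
liquid 76.7→48.9 °C: -23.63 kJ/kg
Δh = -9.99 + -195 + -23.63 = -228.62 kJ/kg
Q = ṁ·Δh = 2961 kg/h × -228.62 kJ/kg = -676940 kJ/h
|Q| = 188.04 kW = 188040 W

Q_c = 188000 W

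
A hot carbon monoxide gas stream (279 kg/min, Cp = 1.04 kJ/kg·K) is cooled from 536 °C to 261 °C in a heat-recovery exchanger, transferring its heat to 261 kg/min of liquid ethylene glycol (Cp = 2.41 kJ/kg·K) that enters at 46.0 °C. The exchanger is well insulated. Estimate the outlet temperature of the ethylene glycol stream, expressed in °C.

Heat released by hot stream: Q = 279 × 1.04 × (536 − 261) = 79794 kJ/min
Energy balance on cold side (adiabatic exchanger): Q = ṁ_c·Cp_c·(T_c,out − T_c,in)
T_c,out = 46.0 + 79794/(261 × 2.41) = 172.86 °C

T_c,out = 173 °C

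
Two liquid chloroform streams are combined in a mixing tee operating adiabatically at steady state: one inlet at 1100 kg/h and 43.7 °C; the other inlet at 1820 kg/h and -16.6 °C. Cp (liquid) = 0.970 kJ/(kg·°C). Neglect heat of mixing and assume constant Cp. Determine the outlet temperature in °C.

No heat crosses the boundary, so H_out = H_in.
T_out = Σ ṁᵢCp,ᵢTᵢ / Σ ṁᵢCp,ᵢ
      = 17322 / 2832.4 = 6.1158 °C

T_out = 6.12 °C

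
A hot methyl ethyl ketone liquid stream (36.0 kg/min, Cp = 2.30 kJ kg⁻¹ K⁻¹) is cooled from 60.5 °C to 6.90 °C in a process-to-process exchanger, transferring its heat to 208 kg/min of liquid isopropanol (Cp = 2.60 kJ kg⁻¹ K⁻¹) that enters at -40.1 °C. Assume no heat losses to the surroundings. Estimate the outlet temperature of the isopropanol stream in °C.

Heat released by hot stream: Q = 36.0 × 2.30 × (60.5 − 6.90) = 4438.1 kJ/min
Energy balance on cold side (adiabatic exchanger): Q = ṁ_c·Cp_c·(T_c,out − T_c,in)
T_c,out = -40.1 + 4438.1/(208 × 2.60) = -31.893 °C

T_c,out = -31.9 °C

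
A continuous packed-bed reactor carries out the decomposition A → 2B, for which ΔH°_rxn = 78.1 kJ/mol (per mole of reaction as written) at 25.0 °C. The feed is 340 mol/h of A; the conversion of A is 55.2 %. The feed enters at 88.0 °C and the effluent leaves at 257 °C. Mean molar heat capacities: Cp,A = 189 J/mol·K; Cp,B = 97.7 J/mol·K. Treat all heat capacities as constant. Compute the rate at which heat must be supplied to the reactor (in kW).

Extent of reaction ξ = 0.552 × 340 = 187.68 mol/h
Reaction term: ξ·ΔH°_rxn = 187.68 × 78.1 = 14658 kJ/h
Sensible, feed 88.0→25 °C: -4048.4 kJ/h
Outlet flows (mol/h): A 152.32, B 375.36
Sensible, products 25→257 °C: 15187 kJ/h
Q = ΔH = 25796 kJ/h = 7.1657 kW
Heat supplied = 7.1657 kW

Q_in = 7.17 kW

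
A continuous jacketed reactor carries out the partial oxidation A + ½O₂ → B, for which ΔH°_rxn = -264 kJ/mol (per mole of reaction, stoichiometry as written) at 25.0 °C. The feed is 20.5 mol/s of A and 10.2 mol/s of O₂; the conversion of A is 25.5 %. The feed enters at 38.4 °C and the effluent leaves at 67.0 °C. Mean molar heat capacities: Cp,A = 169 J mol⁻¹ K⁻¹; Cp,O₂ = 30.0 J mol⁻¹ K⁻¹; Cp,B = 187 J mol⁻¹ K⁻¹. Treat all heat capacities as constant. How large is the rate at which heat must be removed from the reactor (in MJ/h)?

Extent of reaction ξ = 0.255 × 20.5 = 5.2275 mol/s
Reaction term: ξ·ΔH°_rxn = 5.2275 × -264 = -1380.1 kJ/s
Sensible, feed 38.4→25 °C: -50.525 kJ/s
Outlet flows (mol/s): A 15.273, O₂ 7.5862, B 5.2275
Sensible, products 25→67.0 °C: 159.02 kJ/s
Q = ΔH = -1271.6 kJ/s = -1271.6 kW
Heat removed = 4577.6 MJ/h

Q_out = 4580 MJ/h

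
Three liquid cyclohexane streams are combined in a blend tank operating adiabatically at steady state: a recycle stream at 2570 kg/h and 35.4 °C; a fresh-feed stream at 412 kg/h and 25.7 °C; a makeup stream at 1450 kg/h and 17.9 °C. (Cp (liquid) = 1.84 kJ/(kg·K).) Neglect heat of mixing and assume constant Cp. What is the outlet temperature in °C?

Energy balance with Q = 0: Σ ṁᵢCp,ᵢ(T_out − Tᵢ) = 0
Σ ṁᵢCp,ᵢTᵢ = 2570×1.84×35.4 + 412×1.84×25.7 + 1450×1.84×17.9 = 234640
Σ ṁᵢCp,ᵢ = 2570×1.84 + 412×1.84 + 1450×1.84 = 8154.9
T_out = 234640 / 8154.9 = 28.773 °C

T_out = 28.8 °C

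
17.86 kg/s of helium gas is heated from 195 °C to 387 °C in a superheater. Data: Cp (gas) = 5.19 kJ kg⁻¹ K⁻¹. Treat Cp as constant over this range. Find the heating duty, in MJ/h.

Q = 64100 MJ/h

Q = ṁ·Cp·ΔT = 17.86 × 5.19 × (387 − 195) = 17797 kJ/s
Heating duty = 64070 MJ/h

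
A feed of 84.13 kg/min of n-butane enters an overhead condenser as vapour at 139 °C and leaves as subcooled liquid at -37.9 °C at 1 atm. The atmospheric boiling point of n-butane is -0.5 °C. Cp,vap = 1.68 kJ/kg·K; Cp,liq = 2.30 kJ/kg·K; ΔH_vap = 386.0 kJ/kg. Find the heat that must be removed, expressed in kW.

Q_c = 990 kW

vapour 139→-0.5 °C: -234.36 kJ/kg
condensation at -0.5 °C: -386 kJ/kg
liquid -0.5→-37.9 °C: -86.02 kJ/kg
Δh = -234.36 + -386 + -86.02 = -706.38 kJ/kg
Q = ṁ·Δh = 84.13 kg/min × -706.38 kJ/kg = -59428 kJ/min
|Q| = 990.46 kW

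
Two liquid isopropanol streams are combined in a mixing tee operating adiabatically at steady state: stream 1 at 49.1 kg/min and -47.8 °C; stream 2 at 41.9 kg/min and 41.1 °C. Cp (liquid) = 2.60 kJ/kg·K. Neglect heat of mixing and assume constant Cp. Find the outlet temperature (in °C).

T_out = -6.87 °C

No heat crosses the boundary, so H_out = H_in.
Σ ṁᵢCp,ᵢTᵢ = 49.1×2.60×-47.8 + 41.9×2.60×41.1 = -1624.7
Σ ṁᵢCp,ᵢ = 49.1×2.60 + 41.9×2.60 = 236.6
T_out = -1624.7 / 236.6 = -6.8669 °C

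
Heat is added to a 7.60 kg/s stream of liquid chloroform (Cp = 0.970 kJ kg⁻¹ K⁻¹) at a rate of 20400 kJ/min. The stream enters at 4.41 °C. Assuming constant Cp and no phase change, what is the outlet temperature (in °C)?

Q = 20400 kJ/min = 340 kJ/s
ΔT = Q/(ṁ·Cp) = 340/(7.60×0.970) = 46.12 K
T_out = 4.41 + 46.12 = 50.53 °C

T_out = 50.5 °C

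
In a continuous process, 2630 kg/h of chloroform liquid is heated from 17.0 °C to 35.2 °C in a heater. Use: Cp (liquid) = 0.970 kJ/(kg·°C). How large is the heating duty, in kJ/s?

Q = 12.9 kJ/s

Q = ṁ·Cp·ΔT = 2630 × 0.970 × (35.2 − 17.0) = 46430 kJ/h
Converting: 46430 / 3600 s = 12.897 kW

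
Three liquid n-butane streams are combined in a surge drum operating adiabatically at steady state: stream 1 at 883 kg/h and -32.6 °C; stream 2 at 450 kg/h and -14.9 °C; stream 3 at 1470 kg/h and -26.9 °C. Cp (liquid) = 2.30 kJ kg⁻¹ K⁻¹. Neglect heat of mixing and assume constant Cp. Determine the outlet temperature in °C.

Energy balance with Q = 0: Σ ṁᵢCp,ᵢ(T_out − Tᵢ) = 0
T_out = Σ ṁᵢCp,ᵢTᵢ / Σ ṁᵢCp,ᵢ
      = -172580 / 6446.9 = -26.769 °C

T_out = -26.8 °C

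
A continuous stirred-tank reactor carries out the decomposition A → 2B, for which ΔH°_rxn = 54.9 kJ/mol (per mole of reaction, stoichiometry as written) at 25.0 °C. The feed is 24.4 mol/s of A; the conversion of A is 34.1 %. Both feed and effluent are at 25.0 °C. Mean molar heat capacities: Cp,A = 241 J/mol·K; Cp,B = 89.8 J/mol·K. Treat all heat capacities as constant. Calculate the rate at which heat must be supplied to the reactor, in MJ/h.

Extent of reaction ξ = 0.341 × 24.4 = 8.3204 mol/s
Reaction term: ξ·ΔH°_rxn = 8.3204 × 54.9 = 456.79 kJ/s
Q = ΔH = 456.79 kJ/s = 456.79 kW
Heat supplied = 1644.4 MJ/h

Q_in = 1640 MJ/h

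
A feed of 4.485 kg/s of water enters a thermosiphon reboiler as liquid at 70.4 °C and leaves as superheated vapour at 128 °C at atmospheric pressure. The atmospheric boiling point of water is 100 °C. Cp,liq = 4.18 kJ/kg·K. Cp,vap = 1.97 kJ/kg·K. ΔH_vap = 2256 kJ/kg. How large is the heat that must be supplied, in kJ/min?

Q = 655000 kJ/min

liquid 70.4→100 °C: 123.73 kJ/kg
vaporisation at 100 °C: 2256 kJ/kg
vapour 100→128 °C: 55.16 kJ/kg
Δh = 123.73 + 2256 + 55.16 = 2434.9 kJ/kg
Q = ṁ·Δh = 4.485 kg/s × 2434.9 kJ/kg = 10920 kJ/s
|Q| = 10920 kW = 655230 kJ/min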